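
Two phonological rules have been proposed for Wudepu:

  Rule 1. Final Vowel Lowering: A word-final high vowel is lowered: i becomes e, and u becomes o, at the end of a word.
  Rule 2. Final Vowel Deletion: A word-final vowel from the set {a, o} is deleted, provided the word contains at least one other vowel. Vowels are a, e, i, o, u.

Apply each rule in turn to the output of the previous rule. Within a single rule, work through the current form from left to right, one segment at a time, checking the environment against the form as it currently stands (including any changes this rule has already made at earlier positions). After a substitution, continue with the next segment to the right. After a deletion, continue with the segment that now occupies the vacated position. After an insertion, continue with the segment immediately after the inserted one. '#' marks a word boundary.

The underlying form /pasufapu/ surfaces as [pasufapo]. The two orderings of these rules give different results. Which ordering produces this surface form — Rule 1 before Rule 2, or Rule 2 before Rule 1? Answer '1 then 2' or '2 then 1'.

2 then 1

Order 1 then 2:
  1 Final Vowel Lowering: [pasufapu] → [pasufapo]
  2 Final Vowel Deletion: [pasufapo] → [pasufap]
  result: [pasufap]
Order 2 then 1:
  2 Final Vowel Deletion: no change — [pasufapu]
  1 Final Vowel Lowering: [pasufapu] → [pasufapo]
  result: [pasufapo]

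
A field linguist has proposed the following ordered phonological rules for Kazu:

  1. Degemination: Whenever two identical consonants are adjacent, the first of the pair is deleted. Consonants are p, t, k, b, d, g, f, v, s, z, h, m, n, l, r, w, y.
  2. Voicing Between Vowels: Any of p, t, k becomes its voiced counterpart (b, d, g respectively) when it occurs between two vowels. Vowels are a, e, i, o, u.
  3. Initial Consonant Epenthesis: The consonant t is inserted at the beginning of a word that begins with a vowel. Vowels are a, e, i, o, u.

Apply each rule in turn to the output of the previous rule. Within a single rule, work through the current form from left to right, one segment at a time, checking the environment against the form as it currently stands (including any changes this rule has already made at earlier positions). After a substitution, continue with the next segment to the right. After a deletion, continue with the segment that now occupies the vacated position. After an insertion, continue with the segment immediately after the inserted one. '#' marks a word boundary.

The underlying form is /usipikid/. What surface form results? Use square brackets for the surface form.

[tusibigid]

1 Degemination: no change — [usipikid]
2 Voicing Between Vowels: [usipikid] → [usibigid]
3 Initial Consonant Epenthesis: [usibigid] → [tusibigid]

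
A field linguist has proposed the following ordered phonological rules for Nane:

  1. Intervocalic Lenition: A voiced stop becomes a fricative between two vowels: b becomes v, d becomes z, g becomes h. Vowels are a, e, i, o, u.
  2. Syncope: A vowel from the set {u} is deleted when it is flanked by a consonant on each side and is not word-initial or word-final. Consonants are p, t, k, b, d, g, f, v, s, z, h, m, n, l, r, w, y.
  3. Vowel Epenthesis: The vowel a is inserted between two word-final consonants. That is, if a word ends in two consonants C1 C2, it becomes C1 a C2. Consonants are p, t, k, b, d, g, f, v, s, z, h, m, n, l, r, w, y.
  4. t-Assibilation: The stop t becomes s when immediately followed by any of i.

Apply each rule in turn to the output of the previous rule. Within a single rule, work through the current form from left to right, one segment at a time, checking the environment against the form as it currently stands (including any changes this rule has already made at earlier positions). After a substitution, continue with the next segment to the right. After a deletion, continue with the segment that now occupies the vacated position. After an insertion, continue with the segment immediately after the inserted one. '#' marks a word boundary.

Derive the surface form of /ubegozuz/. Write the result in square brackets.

[uvehozaz]

1 Intervocalic Lenition: [ubegozuz] → [uvehozuz]
2 Syncope: [uvehozuz] → [uvehozz]
3 Vowel Epenthesis: [uvehozz] → [uvehozaz]
4 t-Assibilation: no change — [uvehozaz]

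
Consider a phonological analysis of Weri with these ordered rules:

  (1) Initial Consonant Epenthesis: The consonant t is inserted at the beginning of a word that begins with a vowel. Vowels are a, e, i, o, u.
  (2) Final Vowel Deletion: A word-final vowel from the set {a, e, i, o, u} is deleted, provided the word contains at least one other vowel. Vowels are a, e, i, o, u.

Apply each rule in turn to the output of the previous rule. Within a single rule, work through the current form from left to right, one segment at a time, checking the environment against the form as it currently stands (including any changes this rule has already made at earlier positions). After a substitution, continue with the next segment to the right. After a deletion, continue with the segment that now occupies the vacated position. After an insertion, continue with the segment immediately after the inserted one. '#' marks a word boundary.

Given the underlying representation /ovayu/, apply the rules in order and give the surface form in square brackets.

(1) Initial Consonant Epenthesis: [ovayu] → [tovayu]
(2) Final Vowel Deletion: [tovayu] → [tovay]

[tovay]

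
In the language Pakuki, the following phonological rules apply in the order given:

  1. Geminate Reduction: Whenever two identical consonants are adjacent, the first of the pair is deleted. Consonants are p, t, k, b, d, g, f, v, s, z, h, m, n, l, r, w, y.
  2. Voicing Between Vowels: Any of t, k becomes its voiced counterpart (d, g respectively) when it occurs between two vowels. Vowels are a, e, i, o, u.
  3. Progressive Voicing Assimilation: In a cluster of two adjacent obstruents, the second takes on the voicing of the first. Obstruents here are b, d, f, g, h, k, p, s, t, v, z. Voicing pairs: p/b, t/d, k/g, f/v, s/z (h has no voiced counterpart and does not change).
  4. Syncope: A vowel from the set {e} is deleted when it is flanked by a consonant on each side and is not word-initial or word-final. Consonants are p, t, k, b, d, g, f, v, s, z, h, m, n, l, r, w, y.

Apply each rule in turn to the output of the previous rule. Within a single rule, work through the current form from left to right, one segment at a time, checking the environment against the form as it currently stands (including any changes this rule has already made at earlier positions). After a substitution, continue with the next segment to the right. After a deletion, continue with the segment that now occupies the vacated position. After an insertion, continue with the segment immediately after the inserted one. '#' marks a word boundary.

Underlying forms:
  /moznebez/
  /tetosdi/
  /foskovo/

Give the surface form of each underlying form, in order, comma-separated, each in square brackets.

/moznebez/:
  1 Geminate Reduction: no change — [moznebez]
  2 Voicing Between Vowels: no change — [moznebez]
  3 Progressive Voicing Assimilation: no change — [moznebez]
  4 Syncope: [moznebez] → [moznbz]
/tetosdi/:
  1 Geminate Reduction: no change — [tetosdi]
  2 Voicing Between Vowels: [tetosdi] → [tedosdi]
  3 Progressive Voicing Assimilation: [tedosdi] → [tedosti]
  4 Syncope: [tedosti] → [tdosti]
/foskovo/:
  1 Geminate Reduction: no change — [foskovo]
  2 Voicing Between Vowels: no change — [foskovo]
  3 Progressive Voicing Assimilation: no change — [foskovo]
  4 Syncope: no change — [foskovo]

[moznbz], [tdosti], [foskovo]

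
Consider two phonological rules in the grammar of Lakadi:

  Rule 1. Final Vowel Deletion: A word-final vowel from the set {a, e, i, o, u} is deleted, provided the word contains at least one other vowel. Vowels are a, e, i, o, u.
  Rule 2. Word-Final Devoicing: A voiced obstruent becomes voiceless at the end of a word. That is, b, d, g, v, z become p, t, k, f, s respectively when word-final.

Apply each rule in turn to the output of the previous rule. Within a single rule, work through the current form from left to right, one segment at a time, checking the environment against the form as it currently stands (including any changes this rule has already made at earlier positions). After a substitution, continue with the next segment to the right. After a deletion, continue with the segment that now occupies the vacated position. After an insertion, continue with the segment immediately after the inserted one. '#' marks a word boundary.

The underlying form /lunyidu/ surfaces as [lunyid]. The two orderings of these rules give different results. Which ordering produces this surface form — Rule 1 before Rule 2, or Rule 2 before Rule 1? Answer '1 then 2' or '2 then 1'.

Order 1 then 2:
  1 Final Vowel Deletion: [lunyidu] → [lunyid]
  2 Word-Final Devoicing: [lunyid] → [lunyit]
  result: [lunyit]
Order 2 then 1:
  2 Word-Final Devoicing: no change — [lunyidu]
  1 Final Vowel Deletion: [lunyidu] → [lunyid]
  result: [lunyid]

2 then 1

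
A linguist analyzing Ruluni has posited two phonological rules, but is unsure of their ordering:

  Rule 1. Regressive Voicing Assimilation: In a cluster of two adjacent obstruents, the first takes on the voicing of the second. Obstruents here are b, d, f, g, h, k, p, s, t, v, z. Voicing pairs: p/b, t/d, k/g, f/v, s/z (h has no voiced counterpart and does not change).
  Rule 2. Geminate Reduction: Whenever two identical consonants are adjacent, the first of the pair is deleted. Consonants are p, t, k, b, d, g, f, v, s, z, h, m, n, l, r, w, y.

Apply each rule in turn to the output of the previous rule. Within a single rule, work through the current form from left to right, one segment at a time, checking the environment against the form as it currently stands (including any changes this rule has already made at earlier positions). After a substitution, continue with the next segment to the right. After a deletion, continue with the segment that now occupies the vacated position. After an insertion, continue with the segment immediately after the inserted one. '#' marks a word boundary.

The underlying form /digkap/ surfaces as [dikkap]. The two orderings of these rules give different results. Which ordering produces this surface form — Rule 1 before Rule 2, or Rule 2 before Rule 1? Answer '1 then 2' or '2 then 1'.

Order 1 then 2:
  1 Regressive Voicing Assimilation: [digkap] → [dikkap]
  2 Geminate Reduction: [dikkap] → [dikap]
  result: [dikap]
Order 2 then 1:
  2 Geminate Reduction: no change — [digkap]
  1 Regressive Voicing Assimilation: [digkap] → [dikkap]
  result: [dikkap]

2 then 1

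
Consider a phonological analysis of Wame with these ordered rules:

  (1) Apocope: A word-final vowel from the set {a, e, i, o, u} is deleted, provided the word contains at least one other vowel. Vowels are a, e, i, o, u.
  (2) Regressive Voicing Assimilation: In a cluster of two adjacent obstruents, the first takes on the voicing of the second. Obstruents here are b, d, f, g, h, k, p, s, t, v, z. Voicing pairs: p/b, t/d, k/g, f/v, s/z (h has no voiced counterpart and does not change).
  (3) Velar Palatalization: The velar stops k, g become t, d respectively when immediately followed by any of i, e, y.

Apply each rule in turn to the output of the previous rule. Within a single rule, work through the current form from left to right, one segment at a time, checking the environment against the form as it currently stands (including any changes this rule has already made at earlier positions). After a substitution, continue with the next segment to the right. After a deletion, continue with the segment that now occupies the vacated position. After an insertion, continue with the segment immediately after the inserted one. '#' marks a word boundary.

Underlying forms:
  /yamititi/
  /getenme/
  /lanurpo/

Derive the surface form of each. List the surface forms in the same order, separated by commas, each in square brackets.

[yamitit], [detenm], [lanurp]

/yamititi/:
  (1) Apocope: [yamititi] → [yamitit]
  (2) Regressive Voicing Assimilation: no change — [yamitit]
  (3) Velar Palatalization: no change — [yamitit]
/getenme/:
  (1) Apocope: [getenme] → [getenm]
  (2) Regressive Voicing Assimilation: no change — [getenm]
  (3) Velar Palatalization: [getenm] → [detenm]
/lanurpo/:
  (1) Apocope: [lanurpo] → [lanurp]
  (2) Regressive Voicing Assimilation: no change — [lanurp]
  (3) Velar Palatalization: no change — [lanurp]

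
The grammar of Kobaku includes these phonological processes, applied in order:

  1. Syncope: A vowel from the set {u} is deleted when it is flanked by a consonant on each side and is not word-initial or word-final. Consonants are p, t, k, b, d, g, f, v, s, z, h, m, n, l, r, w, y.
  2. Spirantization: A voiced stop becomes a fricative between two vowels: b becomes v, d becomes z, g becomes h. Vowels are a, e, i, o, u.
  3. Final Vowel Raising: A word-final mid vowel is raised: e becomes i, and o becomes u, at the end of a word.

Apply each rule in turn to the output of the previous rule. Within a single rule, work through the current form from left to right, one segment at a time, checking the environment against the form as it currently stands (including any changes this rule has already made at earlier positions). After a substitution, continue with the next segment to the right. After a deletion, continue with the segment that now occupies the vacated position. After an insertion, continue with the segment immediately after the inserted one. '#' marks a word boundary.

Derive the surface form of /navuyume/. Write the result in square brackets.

[navymi]

1 Syncope: [navuyume] → [navyme]
2 Spirantization: no change — [navyme]
3 Final Vowel Raising: [navyme] → [navymi]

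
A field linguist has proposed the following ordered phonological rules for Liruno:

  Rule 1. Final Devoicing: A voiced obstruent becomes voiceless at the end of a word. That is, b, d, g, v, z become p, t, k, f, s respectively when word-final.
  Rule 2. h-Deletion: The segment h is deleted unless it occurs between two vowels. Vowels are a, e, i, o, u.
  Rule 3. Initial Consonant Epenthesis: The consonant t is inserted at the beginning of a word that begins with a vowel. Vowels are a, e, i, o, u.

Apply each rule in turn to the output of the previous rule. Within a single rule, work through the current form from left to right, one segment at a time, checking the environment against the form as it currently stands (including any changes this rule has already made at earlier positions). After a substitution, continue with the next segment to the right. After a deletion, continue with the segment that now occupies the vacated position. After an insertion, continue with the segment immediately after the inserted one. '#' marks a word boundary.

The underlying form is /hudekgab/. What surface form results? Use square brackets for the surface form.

[tudekgap]

Rule 1 Final Devoicing: [hudekgab] → [hudekgap]
Rule 2 h-Deletion: [hudekgap] → [udekgap]
Rule 3 Initial Consonant Epenthesis: [udekgap] → [tudekgap]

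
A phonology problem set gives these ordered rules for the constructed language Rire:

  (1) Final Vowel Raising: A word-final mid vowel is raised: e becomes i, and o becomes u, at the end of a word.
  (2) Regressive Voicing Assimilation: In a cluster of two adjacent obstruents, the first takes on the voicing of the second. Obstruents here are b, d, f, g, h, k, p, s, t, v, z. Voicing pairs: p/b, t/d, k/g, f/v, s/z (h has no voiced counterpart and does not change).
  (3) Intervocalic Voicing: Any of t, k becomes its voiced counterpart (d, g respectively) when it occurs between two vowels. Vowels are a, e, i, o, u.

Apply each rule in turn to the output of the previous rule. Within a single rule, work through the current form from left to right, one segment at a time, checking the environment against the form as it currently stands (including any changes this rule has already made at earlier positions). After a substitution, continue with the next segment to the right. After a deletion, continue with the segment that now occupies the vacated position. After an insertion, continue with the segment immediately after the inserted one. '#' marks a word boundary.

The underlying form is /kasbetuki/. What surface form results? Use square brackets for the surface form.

(1) Final Vowel Raising: no change — [kasbetuki]
(2) Regressive Voicing Assimilation: [kasbetuki] → [kazbetuki]
(3) Intervocalic Voicing: [kazbetuki] → [kazbedugi]

[kazbedugi]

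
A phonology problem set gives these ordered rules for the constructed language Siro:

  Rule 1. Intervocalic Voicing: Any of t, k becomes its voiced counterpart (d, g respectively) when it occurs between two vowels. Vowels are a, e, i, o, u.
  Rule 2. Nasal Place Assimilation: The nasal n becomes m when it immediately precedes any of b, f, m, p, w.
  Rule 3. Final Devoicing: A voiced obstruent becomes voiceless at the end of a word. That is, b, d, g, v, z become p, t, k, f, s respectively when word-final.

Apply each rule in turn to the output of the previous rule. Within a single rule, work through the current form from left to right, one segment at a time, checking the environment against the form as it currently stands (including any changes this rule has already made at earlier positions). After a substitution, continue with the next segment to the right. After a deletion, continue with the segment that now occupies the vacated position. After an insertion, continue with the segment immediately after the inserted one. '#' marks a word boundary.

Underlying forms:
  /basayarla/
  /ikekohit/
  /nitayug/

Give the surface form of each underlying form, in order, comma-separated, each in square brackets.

[basayarla], [igegohit], [nidayuk]

/basayarla/:
  Rule 1 Intervocalic Voicing: no change — [basayarla]
  Rule 2 Nasal Place Assimilation: no change — [basayarla]
  Rule 3 Final Devoicing: no change — [basayarla]
/ikekohit/:
  Rule 1 Intervocalic Voicing: [ikekohit] → [igegohit]
  Rule 2 Nasal Place Assimilation: no change — [igegohit]
  Rule 3 Final Devoicing: no change — [igegohit]
/nitayug/:
  Rule 1 Intervocalic Voicing: [nitayug] → [nidayug]
  Rule 2 Nasal Place Assimilation: no change — [nidayug]
  Rule 3 Final Devoicing: [nidayug] → [nidayuk]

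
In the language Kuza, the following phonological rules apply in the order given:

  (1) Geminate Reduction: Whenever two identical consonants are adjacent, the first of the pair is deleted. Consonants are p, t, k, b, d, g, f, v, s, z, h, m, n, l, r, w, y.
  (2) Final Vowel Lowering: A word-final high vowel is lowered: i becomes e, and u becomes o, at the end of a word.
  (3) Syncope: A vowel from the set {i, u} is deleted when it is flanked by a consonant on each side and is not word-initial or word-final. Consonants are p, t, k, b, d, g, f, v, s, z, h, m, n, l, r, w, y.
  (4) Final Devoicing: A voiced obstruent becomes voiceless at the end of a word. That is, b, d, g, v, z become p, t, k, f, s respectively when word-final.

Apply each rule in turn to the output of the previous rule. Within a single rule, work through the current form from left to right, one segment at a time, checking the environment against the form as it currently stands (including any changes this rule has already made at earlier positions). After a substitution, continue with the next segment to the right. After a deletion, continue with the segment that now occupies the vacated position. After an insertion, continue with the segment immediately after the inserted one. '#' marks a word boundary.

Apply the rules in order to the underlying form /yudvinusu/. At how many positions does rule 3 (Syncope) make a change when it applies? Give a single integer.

(1) Geminate Reduction: no change — [yudvinusu]
(2) Final Vowel Lowering: [yudvinusu] → [yudvinuso]
(3) Syncope: [yudvinuso] → [ydvnso]
(4) Final Devoicing: no change — [ydvnso]
Rule 3 changed 3 position(s).

3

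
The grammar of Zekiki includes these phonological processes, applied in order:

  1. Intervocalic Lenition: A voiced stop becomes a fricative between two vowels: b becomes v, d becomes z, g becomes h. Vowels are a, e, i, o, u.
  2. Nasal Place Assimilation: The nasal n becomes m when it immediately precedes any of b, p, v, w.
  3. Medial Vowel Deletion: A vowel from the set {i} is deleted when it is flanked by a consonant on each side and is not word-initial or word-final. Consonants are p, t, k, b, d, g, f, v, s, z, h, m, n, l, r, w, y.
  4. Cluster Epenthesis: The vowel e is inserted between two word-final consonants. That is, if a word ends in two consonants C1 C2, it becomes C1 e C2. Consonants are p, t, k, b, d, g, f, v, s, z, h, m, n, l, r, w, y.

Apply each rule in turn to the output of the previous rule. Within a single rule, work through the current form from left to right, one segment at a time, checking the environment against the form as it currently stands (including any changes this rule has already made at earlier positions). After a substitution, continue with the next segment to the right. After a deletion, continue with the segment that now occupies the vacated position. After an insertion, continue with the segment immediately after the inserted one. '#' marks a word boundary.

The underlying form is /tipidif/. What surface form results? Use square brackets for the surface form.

[tpzef]

1 Intervocalic Lenition: [tipidif] → [tipizif]
2 Nasal Place Assimilation: no change — [tipizif]
3 Medial Vowel Deletion: [tipizif] → [tpzf]
4 Cluster Epenthesis: [tpzf] → [tpzef]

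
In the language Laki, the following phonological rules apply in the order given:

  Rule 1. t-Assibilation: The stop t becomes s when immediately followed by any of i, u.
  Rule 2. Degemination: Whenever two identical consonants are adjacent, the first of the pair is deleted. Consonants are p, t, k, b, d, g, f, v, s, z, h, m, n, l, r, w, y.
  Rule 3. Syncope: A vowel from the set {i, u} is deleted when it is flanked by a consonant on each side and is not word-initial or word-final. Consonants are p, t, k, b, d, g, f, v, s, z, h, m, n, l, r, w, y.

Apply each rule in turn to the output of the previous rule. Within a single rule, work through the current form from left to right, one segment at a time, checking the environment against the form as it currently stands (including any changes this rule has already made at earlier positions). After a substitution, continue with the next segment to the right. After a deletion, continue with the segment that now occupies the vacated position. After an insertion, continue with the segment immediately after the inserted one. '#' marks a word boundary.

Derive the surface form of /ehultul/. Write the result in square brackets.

[ehlsl]

Rule 1 t-Assibilation: [ehultul] → [ehulsul]
Rule 2 Degemination: no change — [ehulsul]
Rule 3 Syncope: [ehulsul] → [ehlsl]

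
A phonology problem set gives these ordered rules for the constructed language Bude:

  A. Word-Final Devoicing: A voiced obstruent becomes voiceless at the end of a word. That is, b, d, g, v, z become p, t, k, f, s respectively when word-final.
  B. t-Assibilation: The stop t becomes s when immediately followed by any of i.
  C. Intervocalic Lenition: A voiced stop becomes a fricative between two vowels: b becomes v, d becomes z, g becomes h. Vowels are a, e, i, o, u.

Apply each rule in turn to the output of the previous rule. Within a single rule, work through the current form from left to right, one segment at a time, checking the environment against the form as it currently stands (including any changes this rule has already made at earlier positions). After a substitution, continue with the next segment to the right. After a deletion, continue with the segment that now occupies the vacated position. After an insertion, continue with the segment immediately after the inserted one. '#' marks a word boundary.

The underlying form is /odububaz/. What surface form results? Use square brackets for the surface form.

[ozuvuvas]

A Word-Final Devoicing: [odububaz] → [odububas]
B t-Assibilation: no change — [odububas]
C Intervocalic Lenition: [odububas] → [ozuvuvas]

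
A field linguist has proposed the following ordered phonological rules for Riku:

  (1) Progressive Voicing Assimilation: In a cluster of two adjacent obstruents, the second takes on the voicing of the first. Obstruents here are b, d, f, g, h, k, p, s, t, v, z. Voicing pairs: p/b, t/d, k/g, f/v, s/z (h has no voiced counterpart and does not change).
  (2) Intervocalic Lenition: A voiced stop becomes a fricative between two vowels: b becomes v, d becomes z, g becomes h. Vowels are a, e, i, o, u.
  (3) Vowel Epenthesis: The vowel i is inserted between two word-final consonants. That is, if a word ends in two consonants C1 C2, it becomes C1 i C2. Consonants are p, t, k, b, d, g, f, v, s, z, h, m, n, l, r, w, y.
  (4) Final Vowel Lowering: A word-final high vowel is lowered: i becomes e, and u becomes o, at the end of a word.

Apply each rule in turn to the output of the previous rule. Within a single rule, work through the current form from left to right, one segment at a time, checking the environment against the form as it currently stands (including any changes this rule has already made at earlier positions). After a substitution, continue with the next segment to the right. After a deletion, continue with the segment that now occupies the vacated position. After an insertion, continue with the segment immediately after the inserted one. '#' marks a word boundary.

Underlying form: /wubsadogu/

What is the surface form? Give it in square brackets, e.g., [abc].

(1) Progressive Voicing Assimilation: [wubsadogu] → [wubzadogu]
(2) Intervocalic Lenition: [wubzadogu] → [wubzazohu]
(3) Vowel Epenthesis: no change — [wubzazohu]
(4) Final Vowel Lowering: [wubzazohu] → [wubzazoho]

[wubzazoho]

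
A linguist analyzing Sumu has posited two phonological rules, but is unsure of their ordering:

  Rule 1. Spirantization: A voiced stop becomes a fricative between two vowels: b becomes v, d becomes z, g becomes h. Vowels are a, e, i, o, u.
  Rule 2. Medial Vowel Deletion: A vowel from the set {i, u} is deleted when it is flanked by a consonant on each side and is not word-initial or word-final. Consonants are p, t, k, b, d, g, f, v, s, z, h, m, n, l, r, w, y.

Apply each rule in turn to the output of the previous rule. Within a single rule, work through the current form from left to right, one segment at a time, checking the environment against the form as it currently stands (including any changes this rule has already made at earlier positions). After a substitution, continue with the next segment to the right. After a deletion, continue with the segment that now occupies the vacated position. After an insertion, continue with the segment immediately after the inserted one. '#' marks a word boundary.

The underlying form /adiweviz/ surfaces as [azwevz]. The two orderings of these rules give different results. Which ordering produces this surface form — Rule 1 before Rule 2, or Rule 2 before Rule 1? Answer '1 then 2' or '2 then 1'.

1 then 2

Order 1 then 2:
  1 Spirantization: [adiweviz] → [aziweviz]
  2 Medial Vowel Deletion: [aziweviz] → [azwevz]
  result: [azwevz]
Order 2 then 1:
  2 Medial Vowel Deletion: [adiweviz] → [adwevz]
  1 Spirantization: no change — [adwevz]
  result: [adwevz]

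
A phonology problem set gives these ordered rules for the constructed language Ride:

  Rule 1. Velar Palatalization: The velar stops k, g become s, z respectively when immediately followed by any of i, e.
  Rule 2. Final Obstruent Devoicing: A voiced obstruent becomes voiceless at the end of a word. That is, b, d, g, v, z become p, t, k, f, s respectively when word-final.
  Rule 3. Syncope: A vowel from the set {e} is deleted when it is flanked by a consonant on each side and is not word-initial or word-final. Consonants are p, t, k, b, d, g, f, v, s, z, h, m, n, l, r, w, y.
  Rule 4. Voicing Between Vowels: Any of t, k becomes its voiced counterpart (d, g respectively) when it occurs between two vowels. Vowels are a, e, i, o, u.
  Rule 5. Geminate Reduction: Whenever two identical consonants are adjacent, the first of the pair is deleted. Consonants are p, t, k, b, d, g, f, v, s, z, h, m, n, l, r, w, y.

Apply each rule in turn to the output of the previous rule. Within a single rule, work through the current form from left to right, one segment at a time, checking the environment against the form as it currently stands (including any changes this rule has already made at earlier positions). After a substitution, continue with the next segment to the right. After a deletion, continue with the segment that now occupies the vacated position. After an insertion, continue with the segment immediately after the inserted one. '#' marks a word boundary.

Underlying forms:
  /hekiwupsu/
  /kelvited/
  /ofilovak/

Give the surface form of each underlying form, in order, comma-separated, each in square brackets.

/hekiwupsu/:
  Rule 1 Velar Palatalization: [hekiwupsu] → [hesiwupsu]
  Rule 2 Final Obstruent Devoicing: no change — [hesiwupsu]
  Rule 3 Syncope: [hesiwupsu] → [hsiwupsu]
  Rule 4 Voicing Between Vowels: no change — [hsiwupsu]
  Rule 5 Geminate Reduction: no change — [hsiwupsu]
/kelvited/:
  Rule 1 Velar Palatalization: [kelvited] → [selvited]
  Rule 2 Final Obstruent Devoicing: [selvited] → [selvitet]
  Rule 3 Syncope: [selvitet] → [slvitt]
  Rule 4 Voicing Between Vowels: no change — [slvitt]
  Rule 5 Geminate Reduction: [slvitt] → [slvit]
/ofilovak/:
  Rule 1 Velar Palatalization: no change — [ofilovak]
  Rule 2 Final Obstruent Devoicing: no change — [ofilovak]
  Rule 3 Syncope: no change — [ofilovak]
  Rule 4 Voicing Between Vowels: no change — [ofilovak]
  Rule 5 Geminate Reduction: no change — [ofilovak]

[hsiwupsu], [slvit], [ofilovak]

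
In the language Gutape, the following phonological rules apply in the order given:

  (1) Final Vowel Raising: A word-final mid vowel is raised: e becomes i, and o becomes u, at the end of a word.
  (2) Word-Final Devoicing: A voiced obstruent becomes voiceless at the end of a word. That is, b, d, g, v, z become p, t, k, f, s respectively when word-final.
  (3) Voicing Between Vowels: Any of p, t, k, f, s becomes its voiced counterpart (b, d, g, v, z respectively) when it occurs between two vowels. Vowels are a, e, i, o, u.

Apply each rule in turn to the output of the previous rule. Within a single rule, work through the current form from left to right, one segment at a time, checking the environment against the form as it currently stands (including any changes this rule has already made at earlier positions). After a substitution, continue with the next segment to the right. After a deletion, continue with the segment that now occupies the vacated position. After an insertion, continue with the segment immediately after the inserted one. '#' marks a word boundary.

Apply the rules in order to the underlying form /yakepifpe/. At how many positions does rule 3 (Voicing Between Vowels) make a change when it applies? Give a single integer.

(1) Final Vowel Raising: [yakepifpe] → [yakepifpi]
(2) Word-Final Devoicing: no change — [yakepifpi]
(3) Voicing Between Vowels: [yakepifpi] → [yagebifpi]
Rule 3 changed 2 position(s).

2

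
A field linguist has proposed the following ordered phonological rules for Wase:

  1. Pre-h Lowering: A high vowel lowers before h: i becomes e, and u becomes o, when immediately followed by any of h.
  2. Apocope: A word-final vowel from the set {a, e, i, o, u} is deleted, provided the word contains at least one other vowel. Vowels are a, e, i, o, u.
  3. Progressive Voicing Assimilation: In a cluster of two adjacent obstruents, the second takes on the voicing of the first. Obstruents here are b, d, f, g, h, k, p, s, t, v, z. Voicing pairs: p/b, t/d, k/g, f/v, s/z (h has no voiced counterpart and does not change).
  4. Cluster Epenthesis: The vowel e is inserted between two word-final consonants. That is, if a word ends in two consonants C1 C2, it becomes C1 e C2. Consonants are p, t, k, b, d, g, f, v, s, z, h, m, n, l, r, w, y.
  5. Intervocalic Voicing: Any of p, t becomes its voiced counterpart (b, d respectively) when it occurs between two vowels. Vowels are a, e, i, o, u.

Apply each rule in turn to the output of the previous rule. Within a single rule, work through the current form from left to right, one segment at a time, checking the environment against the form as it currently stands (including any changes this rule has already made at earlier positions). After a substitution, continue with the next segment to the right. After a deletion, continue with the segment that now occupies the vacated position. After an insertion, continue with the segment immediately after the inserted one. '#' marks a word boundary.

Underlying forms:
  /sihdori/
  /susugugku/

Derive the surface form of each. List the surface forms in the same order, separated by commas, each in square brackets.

/sihdori/:
  1 Pre-h Lowering: [sihdori] → [sehdori]
  2 Apocope: [sehdori] → [sehdor]
  3 Progressive Voicing Assimilation: [sehdor] → [sehtor]
  4 Cluster Epenthesis: no change — [sehtor]
  5 Intervocalic Voicing: no change — [sehtor]
/susugugku/:
  1 Pre-h Lowering: no change — [susugugku]
  2 Apocope: [susugugku] → [susugugk]
  3 Progressive Voicing Assimilation: [susugugk] → [susugugg]
  4 Cluster Epenthesis: [susugugg] → [susugugeg]
  5 Intervocalic Voicing: no change — [susugugeg]

[sehtor], [susugugeg]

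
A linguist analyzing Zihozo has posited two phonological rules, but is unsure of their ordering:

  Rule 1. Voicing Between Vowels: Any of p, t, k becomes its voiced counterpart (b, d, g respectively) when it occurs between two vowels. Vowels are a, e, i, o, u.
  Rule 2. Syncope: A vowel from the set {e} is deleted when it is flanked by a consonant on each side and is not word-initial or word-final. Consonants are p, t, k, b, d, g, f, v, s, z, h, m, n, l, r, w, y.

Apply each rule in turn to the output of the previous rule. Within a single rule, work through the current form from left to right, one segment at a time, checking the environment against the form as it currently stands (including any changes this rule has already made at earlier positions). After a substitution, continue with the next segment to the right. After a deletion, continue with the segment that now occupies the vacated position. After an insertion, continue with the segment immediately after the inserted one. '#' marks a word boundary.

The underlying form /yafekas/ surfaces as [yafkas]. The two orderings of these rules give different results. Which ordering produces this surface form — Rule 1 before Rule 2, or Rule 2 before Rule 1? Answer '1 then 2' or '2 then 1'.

Order 1 then 2:
  1 Voicing Between Vowels: [yafekas] → [yafegas]
  2 Syncope: [yafegas] → [yafgas]
  result: [yafgas]
Order 2 then 1:
  2 Syncope: [yafekas] → [yafkas]
  1 Voicing Between Vowels: no change — [yafkas]
  result: [yafkas]

2 then 1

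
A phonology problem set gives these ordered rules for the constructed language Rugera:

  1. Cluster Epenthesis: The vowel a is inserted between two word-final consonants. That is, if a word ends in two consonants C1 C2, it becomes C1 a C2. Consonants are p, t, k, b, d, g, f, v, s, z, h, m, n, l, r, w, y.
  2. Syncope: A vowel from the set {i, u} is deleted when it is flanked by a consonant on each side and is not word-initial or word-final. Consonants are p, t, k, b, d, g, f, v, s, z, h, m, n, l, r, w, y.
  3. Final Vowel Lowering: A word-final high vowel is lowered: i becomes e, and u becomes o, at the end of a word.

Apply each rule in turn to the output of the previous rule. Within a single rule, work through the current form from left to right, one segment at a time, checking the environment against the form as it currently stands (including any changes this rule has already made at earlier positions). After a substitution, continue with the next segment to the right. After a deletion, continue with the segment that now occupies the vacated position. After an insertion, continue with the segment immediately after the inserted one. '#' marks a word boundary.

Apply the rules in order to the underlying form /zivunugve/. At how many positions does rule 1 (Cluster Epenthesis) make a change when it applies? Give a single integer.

1 Cluster Epenthesis: no change — [zivunugve]
2 Syncope: [zivunugve] → [zvngve]
3 Final Vowel Lowering: no change — [zvngve]
Rule 1 changed 0 position(s).

0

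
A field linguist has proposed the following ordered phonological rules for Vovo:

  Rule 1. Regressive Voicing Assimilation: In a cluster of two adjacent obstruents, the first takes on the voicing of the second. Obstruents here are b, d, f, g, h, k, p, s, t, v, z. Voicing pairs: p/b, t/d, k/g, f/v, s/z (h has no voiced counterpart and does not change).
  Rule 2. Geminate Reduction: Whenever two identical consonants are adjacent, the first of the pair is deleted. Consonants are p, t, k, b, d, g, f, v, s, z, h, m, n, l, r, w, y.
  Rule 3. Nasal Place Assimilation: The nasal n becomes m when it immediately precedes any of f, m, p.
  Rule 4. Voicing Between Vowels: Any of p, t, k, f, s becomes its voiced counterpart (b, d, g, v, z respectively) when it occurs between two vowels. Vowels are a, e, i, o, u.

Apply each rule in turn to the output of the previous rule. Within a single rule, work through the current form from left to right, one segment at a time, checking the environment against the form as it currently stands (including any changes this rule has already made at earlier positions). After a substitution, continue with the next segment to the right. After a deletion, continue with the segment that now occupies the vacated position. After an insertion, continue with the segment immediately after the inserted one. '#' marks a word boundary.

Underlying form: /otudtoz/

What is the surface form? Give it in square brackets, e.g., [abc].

Rule 1 Regressive Voicing Assimilation: [otudtoz] → [otuttoz]
Rule 2 Geminate Reduction: [otuttoz] → [otutoz]
Rule 3 Nasal Place Assimilation: no change — [otutoz]
Rule 4 Voicing Between Vowels: [otutoz] → [odudoz]

[odudoz]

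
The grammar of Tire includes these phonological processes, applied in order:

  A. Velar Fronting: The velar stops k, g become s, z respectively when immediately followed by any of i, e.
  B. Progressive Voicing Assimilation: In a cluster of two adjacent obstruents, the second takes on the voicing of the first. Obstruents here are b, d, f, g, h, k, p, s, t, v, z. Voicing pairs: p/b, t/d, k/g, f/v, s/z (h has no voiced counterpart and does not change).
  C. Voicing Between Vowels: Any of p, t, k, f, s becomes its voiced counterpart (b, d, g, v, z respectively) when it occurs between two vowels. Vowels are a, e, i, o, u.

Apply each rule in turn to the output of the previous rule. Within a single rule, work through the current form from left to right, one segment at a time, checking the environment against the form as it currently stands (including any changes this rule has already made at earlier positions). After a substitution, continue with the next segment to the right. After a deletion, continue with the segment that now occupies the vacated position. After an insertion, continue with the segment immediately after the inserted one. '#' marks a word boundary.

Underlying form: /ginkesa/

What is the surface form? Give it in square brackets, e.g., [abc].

A Velar Fronting: [ginkesa] → [zinsesa]
B Progressive Voicing Assimilation: no change — [zinsesa]
C Voicing Between Vowels: [zinsesa] → [zinseza]

[zinseza]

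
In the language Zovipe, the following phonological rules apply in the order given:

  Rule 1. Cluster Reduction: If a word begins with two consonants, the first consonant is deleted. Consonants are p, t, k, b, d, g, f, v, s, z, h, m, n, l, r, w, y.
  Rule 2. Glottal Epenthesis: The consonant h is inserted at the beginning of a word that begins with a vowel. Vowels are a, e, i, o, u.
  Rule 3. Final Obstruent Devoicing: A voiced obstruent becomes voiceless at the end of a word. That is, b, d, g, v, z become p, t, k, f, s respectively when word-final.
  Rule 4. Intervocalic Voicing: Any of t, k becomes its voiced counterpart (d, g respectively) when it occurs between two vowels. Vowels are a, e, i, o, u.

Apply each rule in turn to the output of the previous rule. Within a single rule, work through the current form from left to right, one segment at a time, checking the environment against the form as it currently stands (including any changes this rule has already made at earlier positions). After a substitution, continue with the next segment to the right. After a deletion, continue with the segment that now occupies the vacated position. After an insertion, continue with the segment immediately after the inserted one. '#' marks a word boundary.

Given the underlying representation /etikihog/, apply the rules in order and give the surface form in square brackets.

Rule 1 Cluster Reduction: no change — [etikihog]
Rule 2 Glottal Epenthesis: [etikihog] → [hetikihog]
Rule 3 Final Obstruent Devoicing: [hetikihog] → [hetikihok]
Rule 4 Intervocalic Voicing: [hetikihok] → [hedigihok]

[hedigihok]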